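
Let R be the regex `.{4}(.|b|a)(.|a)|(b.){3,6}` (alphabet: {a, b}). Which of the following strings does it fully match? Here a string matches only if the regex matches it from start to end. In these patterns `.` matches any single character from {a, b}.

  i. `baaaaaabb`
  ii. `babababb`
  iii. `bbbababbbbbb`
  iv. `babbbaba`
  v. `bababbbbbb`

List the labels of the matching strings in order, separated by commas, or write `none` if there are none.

ii, iii, iv, v

i → no match
ii → match
iii → match
iv → match
v → match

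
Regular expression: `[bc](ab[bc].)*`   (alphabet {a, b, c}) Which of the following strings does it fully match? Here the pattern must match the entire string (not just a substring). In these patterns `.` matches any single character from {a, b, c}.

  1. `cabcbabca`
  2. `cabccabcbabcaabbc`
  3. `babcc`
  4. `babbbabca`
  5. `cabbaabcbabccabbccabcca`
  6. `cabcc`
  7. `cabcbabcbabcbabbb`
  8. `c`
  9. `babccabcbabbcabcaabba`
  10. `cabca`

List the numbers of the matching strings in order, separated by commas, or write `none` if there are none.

1, 2, 3, 4, 6, 7, 8, 9, 10

1 → match
2 → match
3 → match
4 → match
5 → no match
6 → match
7 → match
8 → match
9 → match
10 → match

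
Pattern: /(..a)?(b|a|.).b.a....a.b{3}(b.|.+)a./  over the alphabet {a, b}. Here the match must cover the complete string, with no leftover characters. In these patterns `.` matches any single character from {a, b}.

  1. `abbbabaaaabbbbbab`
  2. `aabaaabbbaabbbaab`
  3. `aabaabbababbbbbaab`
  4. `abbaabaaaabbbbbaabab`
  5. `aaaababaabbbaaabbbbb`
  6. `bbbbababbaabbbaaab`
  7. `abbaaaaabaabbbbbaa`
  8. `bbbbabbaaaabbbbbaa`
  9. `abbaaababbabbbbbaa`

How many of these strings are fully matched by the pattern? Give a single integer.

7

1 → match
2 → match
3 → match
4 → match
5 → no match
6 → match
7 → match
8 → match
9 → no match
Total matched: 7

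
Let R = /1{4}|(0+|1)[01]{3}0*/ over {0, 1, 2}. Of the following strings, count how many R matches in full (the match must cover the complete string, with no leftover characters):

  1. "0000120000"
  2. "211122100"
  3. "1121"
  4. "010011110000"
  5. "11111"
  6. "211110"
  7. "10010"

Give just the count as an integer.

1

1. "0000120000" → no match
2. "211122100" → no match
3. "1121" → no match
4. "010011110000" → no match
5. "11111" → no match
6. "211110" → no match
7. "10010" → match
Total matched: 1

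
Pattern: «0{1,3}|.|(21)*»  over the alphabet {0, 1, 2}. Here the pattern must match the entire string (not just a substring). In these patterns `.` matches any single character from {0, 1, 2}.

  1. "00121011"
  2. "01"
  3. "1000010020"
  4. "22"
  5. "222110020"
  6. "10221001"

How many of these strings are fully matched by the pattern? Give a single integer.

0

1 → no match
2 → no match
3 → no match
4 → no match
5 → no match
6 → no match
Total matched: 0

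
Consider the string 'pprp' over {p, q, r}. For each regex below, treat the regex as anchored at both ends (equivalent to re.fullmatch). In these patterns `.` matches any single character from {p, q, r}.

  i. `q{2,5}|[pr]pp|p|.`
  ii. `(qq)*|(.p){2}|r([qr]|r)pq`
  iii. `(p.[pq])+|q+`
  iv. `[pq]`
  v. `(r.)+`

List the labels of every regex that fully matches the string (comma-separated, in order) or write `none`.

ii

i → no match
ii → match
iii → no match
iv → no match
v → no match — must start with 'r'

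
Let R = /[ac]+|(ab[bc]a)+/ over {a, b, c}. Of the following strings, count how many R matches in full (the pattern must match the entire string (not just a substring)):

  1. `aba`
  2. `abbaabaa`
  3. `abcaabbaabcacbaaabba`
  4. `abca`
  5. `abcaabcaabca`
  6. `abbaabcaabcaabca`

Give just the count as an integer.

1 → no match
2 → no match
3 → no match
4 → match
5 → match
6 → match
Total matched: 3

3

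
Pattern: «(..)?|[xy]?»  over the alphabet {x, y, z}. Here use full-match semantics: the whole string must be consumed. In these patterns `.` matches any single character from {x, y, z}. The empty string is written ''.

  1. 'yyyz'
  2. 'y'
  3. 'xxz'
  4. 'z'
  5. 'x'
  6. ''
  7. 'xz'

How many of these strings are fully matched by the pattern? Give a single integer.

1 → no match
2 → match
3 → no match
4 → no match
5 → match
6 → match
7 → match
Total matched: 4

4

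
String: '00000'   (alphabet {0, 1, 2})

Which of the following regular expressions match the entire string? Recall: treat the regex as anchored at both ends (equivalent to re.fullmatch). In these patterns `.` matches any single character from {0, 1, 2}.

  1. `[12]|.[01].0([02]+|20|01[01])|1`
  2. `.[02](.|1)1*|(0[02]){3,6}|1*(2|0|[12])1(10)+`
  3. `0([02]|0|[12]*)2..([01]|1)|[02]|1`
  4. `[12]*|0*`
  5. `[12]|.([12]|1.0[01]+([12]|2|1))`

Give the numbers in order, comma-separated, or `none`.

1 → match
2 → no match
3 → no match
4 → match
5 → no match

1, 4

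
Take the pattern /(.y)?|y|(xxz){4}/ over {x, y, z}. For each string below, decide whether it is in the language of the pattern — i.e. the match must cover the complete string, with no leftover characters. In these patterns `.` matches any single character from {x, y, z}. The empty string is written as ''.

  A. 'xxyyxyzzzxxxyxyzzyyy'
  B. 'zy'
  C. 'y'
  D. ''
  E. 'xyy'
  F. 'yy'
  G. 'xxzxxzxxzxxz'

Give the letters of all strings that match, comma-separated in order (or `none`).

A → no match
B → match
C → match
D → match
E → no match
F → match
G → match

B, C, D, F, G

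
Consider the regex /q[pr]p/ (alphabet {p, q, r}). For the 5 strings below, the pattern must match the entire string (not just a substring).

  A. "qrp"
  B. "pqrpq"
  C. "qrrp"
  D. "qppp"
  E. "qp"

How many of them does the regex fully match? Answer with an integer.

1

A → match
B → no match — must start with "q"
C → no match
D → no match
E → no match
Total matched: 1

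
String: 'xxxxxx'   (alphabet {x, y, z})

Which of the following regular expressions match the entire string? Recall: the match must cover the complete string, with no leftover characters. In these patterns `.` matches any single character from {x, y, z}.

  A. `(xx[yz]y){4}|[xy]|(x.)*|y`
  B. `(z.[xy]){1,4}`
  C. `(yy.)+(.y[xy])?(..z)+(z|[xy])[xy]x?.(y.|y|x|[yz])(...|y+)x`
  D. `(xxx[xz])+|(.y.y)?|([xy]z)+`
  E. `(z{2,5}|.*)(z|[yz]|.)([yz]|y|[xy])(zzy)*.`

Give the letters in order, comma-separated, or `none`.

A → match
B → no match — must start with 'z'
C → no match — must start with 'yy'
D → no match
E → match

A, E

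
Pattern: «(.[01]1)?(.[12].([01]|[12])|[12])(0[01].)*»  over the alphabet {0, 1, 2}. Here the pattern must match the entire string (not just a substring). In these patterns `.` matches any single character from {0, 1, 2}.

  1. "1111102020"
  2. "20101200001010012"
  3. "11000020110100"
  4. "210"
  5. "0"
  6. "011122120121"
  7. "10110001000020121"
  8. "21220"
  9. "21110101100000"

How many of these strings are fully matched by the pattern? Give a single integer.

1 → no match
2 → no match
3 → no match
4 → no match
5 → no match
6 → no match
7 → no match
8 → no match
9 → no match
Total matched: 0

0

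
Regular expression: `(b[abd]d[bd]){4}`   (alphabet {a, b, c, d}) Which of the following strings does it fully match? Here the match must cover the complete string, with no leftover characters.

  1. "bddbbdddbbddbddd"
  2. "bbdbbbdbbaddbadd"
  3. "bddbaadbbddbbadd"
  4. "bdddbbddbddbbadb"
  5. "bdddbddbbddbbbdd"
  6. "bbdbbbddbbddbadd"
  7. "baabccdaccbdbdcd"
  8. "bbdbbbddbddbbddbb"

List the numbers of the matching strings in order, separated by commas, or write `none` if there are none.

1 → match
2 → match
3 → no match
4 → match
5 → match
6 → match
7 → no match
8 → no match

1, 2, 4, 5, 6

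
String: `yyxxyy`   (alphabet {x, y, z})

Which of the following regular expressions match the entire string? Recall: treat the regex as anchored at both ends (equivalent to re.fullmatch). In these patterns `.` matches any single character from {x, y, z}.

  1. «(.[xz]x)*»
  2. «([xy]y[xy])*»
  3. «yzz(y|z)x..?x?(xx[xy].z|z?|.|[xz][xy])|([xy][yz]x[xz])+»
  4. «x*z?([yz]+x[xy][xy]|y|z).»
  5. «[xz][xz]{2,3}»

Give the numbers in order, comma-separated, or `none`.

2, 4

1 → no match
2 → match
3 → no match
4 → match
5 → no match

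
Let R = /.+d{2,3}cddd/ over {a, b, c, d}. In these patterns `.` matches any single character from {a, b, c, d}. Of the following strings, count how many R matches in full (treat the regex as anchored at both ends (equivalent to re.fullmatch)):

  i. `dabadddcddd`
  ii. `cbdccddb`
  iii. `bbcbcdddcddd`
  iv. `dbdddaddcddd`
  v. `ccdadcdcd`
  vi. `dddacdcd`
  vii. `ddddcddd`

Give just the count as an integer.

4

i → match
ii → no match — must end with `dcddd`
iii → match
iv → match
v → no match — must end with `dcddd`
vi → no match — must end with `dcddd`
vii → match
Total matched: 4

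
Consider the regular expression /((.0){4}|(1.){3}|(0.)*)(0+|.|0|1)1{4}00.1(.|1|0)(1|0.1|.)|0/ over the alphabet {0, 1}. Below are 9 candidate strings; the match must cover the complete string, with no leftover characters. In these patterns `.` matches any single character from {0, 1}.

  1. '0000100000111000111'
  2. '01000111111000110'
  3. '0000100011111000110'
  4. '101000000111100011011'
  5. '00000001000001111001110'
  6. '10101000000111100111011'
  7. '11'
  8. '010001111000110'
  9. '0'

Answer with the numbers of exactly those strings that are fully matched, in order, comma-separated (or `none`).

1 → no match
2 → match
3 → match
4 → match
5 → match
6 → match
7. '11' → no match
8 → match
9. '0' → match

2, 3, 4, 5, 6, 8, 9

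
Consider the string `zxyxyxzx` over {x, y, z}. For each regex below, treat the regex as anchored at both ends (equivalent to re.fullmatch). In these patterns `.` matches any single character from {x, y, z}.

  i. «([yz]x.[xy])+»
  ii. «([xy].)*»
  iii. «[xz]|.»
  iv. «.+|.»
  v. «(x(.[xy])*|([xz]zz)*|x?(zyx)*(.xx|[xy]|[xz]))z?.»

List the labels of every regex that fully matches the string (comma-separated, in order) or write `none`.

i, iv

i → match
ii → no match
iii → no match
iv → match
v → no match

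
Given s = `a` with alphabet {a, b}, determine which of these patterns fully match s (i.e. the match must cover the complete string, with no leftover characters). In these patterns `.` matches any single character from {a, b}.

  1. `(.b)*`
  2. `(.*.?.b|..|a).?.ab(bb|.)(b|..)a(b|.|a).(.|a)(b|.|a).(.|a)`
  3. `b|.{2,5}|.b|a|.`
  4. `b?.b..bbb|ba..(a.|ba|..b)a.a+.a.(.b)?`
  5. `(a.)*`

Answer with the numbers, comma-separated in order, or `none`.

3

1 → no match
2 → no match
3 → match
4 → no match
5 → no match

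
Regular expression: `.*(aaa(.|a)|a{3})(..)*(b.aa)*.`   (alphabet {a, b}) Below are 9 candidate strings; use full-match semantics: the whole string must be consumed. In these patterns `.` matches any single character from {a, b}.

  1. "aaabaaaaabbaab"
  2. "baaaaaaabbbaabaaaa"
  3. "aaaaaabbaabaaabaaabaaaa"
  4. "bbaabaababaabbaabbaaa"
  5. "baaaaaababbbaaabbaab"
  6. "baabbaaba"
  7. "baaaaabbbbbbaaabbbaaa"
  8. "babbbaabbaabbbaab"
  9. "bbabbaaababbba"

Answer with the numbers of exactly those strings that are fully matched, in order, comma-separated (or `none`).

1 → match
2 → match
3 → match
4 → no match
5 → match
6 → no match
7 → match
8 → no match
9 → match

1, 2, 3, 5, 7, 9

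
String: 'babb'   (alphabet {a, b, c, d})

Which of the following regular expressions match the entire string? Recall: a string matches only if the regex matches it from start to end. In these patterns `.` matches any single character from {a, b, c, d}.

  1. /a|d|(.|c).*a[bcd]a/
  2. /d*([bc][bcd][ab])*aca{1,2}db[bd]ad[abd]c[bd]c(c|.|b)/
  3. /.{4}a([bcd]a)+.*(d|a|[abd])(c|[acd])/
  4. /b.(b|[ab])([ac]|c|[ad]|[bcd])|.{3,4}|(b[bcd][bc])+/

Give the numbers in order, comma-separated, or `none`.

4

1 → no match
2 → no match
3 → no match
4 → match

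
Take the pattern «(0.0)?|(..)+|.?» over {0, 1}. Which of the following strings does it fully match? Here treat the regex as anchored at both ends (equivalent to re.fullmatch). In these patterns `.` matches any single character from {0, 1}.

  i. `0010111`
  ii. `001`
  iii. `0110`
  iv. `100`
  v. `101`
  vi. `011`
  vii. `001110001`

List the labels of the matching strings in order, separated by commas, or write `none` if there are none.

i → no match
ii → no match
iii → match
iv → no match
v → no match
vi → no match
vii → no match

iii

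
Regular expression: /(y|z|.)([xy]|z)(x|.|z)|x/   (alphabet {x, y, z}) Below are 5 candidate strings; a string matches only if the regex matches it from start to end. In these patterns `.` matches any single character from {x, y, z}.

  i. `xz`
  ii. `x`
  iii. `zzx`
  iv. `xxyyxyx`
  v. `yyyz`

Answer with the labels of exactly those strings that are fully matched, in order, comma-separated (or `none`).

i → no match
ii → match
iii → match
iv → no match
v → no match

ii, iii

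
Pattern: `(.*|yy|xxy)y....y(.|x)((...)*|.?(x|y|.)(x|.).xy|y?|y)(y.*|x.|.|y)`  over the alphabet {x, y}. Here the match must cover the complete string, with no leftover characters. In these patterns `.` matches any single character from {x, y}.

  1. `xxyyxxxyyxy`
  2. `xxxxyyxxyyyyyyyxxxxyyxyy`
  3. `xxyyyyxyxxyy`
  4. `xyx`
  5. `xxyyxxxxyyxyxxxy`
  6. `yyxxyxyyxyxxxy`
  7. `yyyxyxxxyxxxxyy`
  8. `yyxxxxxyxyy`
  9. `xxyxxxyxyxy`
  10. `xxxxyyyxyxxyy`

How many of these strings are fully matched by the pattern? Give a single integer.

1 → match
2 → match
3 → no match
4 → no match
5 → no match
6 → no match
7 → no match
8 → no match
9 → no match
10 → no match
Total matched: 2

2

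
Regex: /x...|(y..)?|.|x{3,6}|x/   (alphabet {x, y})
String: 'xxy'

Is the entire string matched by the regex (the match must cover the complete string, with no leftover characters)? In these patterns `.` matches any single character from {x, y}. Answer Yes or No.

No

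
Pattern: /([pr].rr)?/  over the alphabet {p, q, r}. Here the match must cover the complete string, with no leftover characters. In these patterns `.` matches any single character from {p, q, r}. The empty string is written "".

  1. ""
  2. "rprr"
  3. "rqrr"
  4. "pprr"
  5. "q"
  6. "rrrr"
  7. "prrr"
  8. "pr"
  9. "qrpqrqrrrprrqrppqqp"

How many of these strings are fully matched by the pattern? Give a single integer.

1 → match
2 → match
3 → match
4 → match
5 → no match
6 → match
7 → match
8 → no match
9 → no match
Total matched: 6

6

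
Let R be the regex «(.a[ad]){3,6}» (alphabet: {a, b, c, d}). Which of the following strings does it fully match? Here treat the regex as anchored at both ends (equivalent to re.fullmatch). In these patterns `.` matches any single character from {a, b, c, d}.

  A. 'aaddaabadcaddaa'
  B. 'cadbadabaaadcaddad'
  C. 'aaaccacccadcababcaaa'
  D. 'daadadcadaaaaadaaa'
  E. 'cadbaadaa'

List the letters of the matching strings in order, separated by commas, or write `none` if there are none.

A, D, E

A → match
B → no match
C → no match
D → match
E. 'cadbaadaa' → match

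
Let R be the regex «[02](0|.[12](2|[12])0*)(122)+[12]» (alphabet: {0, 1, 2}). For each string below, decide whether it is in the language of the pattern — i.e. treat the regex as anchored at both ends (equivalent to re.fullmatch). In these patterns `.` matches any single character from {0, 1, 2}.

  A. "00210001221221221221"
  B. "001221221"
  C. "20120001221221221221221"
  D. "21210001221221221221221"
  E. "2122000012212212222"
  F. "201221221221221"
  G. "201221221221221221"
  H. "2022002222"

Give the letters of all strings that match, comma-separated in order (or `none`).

A → match
B → match
C → match
D → match
E → no match
F → match
G → match
H → no match

A, B, C, D, F, G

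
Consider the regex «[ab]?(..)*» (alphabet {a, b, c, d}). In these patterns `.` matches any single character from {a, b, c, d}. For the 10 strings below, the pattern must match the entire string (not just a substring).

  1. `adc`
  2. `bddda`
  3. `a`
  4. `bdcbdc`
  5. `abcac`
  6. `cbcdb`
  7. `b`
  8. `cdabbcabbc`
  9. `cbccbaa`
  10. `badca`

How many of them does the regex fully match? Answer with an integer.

8

1 → match
2 → match
3 → match
4 → match
5 → match
6 → no match
7 → match
8 → match
9 → no match
10 → match
Total matched: 8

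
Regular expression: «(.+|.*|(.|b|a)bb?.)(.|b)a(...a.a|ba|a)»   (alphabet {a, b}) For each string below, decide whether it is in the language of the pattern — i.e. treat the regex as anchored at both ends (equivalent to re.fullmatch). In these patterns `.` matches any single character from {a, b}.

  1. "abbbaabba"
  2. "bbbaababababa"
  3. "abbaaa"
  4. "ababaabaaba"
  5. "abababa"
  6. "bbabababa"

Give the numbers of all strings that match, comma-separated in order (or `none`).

2, 3, 4, 5, 6

1 → no match
2 → match
3 → match
4 → match
5 → match
6 → match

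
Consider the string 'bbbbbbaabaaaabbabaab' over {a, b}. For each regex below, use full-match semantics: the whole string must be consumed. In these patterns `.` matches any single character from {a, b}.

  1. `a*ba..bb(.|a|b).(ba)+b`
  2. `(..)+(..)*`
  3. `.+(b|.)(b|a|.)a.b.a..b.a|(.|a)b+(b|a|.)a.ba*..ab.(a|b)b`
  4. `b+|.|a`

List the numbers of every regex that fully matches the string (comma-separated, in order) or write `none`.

1 → no match — must end with 'bab'
2 → match
3 → match
4 → no match

2, 3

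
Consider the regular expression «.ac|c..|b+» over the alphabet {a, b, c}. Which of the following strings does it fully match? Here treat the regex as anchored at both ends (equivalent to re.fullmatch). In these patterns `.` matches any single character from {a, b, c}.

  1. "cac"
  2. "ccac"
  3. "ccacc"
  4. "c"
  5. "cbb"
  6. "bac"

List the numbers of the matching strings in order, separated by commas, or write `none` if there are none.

1, 5, 6

1 → match
2 → no match
3 → no match
4 → no match
5 → match
6 → match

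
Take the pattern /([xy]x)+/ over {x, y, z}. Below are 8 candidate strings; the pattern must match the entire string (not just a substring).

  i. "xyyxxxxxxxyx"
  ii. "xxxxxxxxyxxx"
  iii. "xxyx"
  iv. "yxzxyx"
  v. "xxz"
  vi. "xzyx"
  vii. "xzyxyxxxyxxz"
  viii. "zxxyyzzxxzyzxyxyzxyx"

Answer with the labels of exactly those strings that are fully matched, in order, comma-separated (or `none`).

ii, iii

i → no match
ii → match
iii → match
iv → no match
v → no match — must end with "x"
vi → no match
vii → no match — must end with "x"
viii → no match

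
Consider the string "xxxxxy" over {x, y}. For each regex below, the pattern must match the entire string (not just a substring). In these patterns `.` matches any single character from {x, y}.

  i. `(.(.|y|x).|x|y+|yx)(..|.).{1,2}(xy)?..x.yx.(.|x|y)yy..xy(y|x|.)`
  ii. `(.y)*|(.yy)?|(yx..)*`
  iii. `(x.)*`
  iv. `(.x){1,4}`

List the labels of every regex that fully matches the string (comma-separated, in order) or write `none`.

iii

i → no match
ii → no match
iii → match
iv → no match — must end with "x"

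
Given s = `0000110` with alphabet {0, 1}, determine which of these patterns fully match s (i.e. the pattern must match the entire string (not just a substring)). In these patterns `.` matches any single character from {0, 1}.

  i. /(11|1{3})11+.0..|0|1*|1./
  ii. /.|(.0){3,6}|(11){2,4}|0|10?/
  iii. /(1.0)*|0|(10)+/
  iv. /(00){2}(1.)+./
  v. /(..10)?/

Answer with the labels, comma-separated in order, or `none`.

iv

i → no match
ii → no match
iii → no match
iv → match
v → no match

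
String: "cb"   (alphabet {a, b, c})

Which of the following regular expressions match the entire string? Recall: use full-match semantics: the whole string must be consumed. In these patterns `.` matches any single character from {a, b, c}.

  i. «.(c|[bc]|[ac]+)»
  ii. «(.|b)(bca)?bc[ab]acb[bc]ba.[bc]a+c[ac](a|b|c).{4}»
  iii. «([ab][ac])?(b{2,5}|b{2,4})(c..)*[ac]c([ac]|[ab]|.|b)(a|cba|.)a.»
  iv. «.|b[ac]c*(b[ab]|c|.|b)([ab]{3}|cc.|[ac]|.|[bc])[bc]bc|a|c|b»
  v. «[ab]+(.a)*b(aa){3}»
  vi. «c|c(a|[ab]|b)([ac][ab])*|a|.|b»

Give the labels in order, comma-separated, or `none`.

i → match
ii → no match
iii → no match
iv → no match
v → no match — must end with "aa"
vi → match

i, vi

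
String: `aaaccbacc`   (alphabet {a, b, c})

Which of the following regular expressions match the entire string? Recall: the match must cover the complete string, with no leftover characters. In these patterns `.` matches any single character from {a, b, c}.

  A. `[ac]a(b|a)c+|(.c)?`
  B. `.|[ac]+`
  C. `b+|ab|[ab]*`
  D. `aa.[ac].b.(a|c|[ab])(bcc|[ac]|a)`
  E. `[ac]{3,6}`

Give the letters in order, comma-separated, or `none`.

D

A → no match
B → no match
C → no match
D → match
E → no match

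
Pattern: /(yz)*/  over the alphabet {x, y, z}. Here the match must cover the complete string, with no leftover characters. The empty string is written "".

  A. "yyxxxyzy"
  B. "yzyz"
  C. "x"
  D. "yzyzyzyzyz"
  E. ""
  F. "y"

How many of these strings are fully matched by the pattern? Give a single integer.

A → no match
B → match
C → no match
D → match
E → match
F → no match
Total matched: 3

3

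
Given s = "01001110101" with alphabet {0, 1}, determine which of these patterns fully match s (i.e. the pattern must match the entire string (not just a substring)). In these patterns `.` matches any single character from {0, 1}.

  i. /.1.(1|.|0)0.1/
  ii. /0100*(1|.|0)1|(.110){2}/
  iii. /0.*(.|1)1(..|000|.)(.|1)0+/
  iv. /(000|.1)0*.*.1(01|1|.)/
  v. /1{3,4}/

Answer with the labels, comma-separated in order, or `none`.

iv

i → no match
ii → no match
iii → no match — must end with "0"
iv → match
v → no match — must start with "1"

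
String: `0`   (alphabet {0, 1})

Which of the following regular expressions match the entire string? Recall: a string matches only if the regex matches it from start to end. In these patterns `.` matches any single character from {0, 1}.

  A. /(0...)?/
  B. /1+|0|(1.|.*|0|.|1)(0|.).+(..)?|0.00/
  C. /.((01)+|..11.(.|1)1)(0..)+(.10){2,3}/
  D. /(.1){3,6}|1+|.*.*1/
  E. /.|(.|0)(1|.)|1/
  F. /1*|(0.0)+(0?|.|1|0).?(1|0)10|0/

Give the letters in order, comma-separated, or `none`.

B, E, F

A → no match
B → match
C → no match — must end with `10`
D → no match — must end with `1`
E → match
F → match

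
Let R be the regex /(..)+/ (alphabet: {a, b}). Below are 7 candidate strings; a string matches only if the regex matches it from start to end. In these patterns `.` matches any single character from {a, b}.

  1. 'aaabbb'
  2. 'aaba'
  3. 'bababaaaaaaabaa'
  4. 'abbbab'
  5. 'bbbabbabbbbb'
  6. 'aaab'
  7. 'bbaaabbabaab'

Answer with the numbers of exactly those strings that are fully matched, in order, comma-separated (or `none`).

1 → match
2 → match
3 → no match
4 → match
5 → match
6 → match
7 → match

1, 2, 4, 5, 6, 7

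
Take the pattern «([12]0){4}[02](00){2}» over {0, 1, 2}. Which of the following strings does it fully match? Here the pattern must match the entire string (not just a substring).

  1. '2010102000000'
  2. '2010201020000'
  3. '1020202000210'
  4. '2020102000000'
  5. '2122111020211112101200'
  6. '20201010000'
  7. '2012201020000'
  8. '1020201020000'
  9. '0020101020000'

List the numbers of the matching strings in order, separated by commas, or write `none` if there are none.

1 → match
2 → match
3 → no match — must end with '00'
4 → match
5 → no match
6 → no match
7 → no match
8 → match
9 → no match

1, 2, 4, 8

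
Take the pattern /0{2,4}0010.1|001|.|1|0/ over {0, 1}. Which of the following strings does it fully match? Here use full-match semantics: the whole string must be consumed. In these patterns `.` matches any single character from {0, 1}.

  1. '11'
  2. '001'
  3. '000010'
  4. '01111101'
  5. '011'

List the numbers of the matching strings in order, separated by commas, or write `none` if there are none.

1 → no match
2 → match
3 → no match
4 → no match
5 → no match

2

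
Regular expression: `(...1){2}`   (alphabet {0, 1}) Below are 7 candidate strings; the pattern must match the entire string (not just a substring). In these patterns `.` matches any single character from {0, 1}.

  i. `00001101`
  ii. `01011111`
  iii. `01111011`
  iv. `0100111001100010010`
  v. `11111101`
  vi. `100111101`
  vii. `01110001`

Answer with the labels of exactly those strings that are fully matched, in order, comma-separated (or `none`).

i → no match
ii → match
iii → match
iv → no match — must end with `1`
v → match
vi → no match
vii → match

ii, iii, v, vii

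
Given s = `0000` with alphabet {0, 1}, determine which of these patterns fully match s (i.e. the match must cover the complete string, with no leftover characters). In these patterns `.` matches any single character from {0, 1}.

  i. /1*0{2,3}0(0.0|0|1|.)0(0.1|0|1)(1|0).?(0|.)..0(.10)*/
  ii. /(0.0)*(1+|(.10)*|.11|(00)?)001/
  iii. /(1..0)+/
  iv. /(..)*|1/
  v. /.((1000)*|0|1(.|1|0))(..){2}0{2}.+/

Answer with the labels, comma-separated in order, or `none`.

i → no match
ii → no match — must end with `001`
iii → no match — must start with `1`
iv → match
v → no match

iv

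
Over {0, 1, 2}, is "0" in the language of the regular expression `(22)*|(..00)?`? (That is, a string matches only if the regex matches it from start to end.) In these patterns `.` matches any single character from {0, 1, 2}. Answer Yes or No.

No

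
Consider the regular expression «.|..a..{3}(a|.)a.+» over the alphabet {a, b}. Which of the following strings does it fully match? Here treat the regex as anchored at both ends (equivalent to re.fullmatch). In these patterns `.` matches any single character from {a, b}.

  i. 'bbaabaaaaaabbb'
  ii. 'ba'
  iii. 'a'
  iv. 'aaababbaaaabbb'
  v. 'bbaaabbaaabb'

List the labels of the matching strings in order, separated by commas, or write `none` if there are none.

i, iii, iv, v

i → match
ii → no match
iii → match
iv → match
v → match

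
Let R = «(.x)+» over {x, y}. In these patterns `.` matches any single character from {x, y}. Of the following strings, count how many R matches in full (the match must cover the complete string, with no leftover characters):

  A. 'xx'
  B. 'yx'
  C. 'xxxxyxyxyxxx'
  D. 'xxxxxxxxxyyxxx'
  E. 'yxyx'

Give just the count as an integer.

A → match
B → match
C → match
D → no match
E → match
Total matched: 4

4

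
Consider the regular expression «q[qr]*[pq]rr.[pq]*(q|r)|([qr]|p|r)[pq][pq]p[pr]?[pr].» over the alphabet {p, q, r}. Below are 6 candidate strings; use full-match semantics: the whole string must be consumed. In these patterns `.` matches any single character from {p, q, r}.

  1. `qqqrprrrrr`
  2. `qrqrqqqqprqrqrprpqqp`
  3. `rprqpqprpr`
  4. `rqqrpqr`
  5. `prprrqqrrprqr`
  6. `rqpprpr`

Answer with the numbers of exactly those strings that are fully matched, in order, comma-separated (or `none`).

6

1 → no match
2 → no match
3 → no match
4 → no match
5 → no match
6 → match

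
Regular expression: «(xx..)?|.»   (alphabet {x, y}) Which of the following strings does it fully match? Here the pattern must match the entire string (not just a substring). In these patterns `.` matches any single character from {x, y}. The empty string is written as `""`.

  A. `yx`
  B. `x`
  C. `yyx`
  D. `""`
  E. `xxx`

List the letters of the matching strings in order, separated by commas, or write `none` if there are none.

B, D

A. `yx` → no match
B. `x` → match
C. `yyx` → no match
D. `""` → match
E. `xxx` → no match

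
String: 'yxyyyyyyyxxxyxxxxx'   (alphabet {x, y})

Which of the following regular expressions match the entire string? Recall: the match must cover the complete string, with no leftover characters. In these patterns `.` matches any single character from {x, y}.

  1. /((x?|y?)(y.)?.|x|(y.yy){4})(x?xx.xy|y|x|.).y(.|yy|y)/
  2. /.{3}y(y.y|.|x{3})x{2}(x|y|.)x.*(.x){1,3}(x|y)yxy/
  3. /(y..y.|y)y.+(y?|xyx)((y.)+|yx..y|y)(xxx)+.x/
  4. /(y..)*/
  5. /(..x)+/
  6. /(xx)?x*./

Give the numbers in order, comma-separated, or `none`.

1 → no match
2 → no match — must end with 'yxy'
3 → match
4 → no match
5 → no match
6 → no match

3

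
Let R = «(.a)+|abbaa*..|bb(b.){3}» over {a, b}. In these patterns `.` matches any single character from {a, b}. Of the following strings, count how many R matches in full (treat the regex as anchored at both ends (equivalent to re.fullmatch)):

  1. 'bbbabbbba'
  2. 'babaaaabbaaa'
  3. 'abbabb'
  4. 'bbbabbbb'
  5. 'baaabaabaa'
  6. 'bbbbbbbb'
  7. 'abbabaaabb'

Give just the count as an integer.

1 → no match
2 → no match
3 → match
4 → match
5 → no match
6 → match
7 → no match
Total matched: 3

3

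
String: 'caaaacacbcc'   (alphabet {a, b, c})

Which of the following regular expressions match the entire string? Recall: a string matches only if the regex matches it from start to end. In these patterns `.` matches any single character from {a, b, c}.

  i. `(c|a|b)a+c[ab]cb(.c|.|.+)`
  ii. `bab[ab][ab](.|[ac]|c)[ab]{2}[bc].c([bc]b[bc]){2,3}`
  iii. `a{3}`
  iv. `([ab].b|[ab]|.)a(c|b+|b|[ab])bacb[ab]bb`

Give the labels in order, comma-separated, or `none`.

i → match
ii → no match — must start with 'bab'
iii → no match — must start with 'a'
iv → no match — must end with 'bb'

i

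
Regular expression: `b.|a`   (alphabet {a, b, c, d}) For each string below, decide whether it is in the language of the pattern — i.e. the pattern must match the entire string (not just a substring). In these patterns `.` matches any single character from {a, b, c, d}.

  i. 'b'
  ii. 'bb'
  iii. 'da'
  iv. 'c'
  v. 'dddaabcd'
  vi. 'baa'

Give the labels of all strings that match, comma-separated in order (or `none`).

i. 'b' → no match
ii. 'bb' → match
iii. 'da' → no match
iv. 'c' → no match
v. 'dddaabcd' → no match
vi. 'baa' → no match

ii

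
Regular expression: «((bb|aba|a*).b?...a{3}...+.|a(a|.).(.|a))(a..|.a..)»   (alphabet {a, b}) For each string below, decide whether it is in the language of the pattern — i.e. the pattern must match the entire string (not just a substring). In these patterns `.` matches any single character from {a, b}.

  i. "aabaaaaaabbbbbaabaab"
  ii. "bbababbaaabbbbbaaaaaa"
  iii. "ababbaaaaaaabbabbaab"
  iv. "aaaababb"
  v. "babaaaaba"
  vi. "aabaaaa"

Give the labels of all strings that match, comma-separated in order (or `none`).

i, ii, iii, iv, vi

i → match
ii → match
iii → match
iv → match
v → no match
vi → match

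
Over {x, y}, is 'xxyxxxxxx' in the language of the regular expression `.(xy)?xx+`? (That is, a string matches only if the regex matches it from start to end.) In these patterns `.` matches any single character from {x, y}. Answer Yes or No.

Yes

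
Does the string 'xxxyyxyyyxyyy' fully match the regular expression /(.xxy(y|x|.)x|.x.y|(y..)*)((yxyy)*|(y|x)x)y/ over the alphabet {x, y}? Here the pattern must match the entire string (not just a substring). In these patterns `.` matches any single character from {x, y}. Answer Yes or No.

Yes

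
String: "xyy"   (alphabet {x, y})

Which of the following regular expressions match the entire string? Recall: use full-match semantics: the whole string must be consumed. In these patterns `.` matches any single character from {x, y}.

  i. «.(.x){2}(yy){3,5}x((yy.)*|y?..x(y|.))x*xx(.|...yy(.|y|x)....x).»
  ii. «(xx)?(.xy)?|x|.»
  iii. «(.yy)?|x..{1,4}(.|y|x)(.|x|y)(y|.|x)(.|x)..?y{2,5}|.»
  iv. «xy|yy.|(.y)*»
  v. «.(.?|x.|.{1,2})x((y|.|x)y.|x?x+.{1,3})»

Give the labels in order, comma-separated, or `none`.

i → no match
ii → no match
iii → match
iv → no match
v → no match

iii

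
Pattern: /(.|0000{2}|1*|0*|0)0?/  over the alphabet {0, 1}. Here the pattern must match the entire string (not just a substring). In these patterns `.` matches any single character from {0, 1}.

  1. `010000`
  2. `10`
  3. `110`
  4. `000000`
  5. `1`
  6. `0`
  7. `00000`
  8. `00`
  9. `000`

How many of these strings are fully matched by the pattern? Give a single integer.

1 → no match
2 → match
3 → match
4 → match
5 → match
6 → match
7 → match
8 → match
9 → match
Total matched: 8

8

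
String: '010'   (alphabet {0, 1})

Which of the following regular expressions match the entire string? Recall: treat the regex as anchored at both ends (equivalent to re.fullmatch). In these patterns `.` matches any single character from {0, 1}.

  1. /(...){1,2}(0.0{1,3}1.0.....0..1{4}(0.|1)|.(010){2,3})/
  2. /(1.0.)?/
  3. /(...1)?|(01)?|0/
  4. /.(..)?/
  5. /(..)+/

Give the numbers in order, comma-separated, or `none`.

4

1 → no match
2 → no match
3 → no match
4 → match
5 → no match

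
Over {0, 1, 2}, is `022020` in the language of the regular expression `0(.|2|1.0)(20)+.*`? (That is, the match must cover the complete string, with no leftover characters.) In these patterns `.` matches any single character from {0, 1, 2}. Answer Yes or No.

Yes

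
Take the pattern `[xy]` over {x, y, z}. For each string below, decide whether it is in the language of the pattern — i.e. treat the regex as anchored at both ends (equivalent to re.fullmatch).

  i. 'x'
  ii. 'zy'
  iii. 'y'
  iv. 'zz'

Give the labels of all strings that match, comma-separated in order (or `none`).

i, iii

i. 'x' → match
ii. 'zy' → no match
iii. 'y' → match
iv. 'zz' → no match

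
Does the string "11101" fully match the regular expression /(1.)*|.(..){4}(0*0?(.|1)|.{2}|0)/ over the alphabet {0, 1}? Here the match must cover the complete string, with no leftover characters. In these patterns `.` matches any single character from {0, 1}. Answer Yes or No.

No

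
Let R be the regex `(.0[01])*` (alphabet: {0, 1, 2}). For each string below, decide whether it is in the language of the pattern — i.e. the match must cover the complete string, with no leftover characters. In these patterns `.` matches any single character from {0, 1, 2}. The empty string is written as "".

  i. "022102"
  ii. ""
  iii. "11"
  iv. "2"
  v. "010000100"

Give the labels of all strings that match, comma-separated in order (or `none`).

i → no match
ii → match
iii → no match
iv → no match
v → no match

ii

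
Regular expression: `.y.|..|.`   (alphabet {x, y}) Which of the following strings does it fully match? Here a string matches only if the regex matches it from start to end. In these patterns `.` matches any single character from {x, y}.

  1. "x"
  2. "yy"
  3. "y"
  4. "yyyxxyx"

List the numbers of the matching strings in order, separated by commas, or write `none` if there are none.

1. "x" → match
2. "yy" → match
3. "y" → match
4. "yyyxxyx" → no match

1, 2, 3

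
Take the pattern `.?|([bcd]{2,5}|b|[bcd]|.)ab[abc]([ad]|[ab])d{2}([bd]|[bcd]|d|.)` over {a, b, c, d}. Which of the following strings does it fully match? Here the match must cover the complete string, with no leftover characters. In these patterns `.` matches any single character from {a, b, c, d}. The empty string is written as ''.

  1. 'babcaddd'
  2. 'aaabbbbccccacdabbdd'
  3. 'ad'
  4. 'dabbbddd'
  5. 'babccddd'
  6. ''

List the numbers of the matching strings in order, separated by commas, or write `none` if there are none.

1 → match
2 → no match
3 → no match
4 → match
5 → no match
6 → match

1, 4, 6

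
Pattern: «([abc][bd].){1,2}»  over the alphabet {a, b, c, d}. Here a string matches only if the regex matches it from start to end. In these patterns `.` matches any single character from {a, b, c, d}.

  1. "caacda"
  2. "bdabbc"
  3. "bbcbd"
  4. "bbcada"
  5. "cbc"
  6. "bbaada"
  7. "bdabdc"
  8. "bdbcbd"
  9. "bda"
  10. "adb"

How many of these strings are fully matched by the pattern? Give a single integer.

8

1. "caacda" → no match
2. "bdabbc" → match
3. "bbcbd" → no match
4. "bbcada" → match
5. "cbc" → match
6. "bbaada" → match
7. "bdabdc" → match
8. "bdbcbd" → match
9. "bda" → match
10. "adb" → match
Total matched: 8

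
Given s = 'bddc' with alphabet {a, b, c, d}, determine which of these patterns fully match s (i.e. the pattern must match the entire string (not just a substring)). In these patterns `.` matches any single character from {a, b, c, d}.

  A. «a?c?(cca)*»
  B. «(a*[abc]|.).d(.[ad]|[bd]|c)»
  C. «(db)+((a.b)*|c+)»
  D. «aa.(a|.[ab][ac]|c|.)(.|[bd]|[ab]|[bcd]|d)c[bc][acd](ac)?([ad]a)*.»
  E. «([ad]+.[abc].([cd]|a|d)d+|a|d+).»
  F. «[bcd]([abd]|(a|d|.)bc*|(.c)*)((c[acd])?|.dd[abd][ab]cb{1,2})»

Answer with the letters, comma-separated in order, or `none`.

B

A → no match
B → match
C → no match — must start with 'db'
D → no match — must start with 'aa'
E → no match
F → no match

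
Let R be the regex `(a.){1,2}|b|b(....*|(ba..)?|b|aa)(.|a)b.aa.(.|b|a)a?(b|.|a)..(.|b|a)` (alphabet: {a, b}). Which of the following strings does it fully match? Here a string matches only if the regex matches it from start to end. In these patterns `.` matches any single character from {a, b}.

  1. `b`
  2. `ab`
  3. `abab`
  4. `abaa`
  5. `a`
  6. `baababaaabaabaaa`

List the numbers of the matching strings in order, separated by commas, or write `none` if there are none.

1, 2, 3, 4, 6

1 → match
2 → match
3 → match
4 → match
5 → no match
6 → match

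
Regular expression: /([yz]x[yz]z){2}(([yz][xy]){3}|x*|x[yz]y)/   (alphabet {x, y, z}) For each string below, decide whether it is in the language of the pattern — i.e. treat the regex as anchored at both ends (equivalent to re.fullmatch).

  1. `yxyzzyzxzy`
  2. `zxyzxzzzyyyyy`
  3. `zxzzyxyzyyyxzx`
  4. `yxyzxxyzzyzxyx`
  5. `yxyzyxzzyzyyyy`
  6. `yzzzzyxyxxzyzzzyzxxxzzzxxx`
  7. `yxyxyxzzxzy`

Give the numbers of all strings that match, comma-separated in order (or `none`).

3

1 → no match
2 → no match
3 → match
4 → no match
5 → no match
6 → no match
7 → no match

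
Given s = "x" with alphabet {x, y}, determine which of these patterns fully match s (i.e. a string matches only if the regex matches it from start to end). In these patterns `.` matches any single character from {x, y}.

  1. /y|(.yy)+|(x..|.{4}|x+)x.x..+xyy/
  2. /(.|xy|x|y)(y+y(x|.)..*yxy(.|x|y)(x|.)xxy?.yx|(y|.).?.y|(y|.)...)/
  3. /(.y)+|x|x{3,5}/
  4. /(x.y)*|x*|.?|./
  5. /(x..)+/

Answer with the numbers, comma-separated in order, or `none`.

1 → no match
2 → no match
3 → match
4 → match
5 → no match

3, 4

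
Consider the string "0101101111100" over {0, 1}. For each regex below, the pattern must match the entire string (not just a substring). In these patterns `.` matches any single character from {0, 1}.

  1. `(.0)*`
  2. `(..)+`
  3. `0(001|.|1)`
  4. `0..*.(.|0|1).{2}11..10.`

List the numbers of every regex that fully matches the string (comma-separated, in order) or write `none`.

1 → no match
2 → no match
3 → no match
4 → match

4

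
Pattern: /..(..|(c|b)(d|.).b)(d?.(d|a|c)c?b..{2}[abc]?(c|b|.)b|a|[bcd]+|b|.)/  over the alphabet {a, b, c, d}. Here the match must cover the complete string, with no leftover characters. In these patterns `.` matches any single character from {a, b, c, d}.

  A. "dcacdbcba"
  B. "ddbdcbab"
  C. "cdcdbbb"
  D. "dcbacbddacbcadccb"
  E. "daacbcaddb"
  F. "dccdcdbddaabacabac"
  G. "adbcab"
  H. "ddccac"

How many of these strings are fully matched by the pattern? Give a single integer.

A → no match
B → no match
C → match
D → match
E → no match
F → no match
G → no match
H → no match
Total matched: 2

2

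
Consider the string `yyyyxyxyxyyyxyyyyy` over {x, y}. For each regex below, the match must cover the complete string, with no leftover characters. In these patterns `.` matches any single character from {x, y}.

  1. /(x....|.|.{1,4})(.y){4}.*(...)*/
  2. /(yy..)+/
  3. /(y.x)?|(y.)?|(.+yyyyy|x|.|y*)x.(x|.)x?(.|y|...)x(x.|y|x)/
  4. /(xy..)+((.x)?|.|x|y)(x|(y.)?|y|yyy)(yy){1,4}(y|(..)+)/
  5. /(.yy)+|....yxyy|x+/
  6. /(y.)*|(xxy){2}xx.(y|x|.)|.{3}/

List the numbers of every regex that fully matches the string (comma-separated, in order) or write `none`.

1

1 → match
2 → no match
3 → no match
4 → no match — must start with `xy`
5 → no match
6 → no match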